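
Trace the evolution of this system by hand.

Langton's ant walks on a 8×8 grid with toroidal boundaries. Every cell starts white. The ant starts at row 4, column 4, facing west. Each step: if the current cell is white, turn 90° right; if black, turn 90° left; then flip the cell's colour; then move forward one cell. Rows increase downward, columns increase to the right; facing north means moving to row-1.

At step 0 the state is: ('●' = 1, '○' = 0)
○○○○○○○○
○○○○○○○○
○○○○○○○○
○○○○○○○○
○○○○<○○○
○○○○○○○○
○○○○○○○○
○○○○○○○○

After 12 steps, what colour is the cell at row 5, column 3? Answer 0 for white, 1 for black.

1

t=0: ○○○○○○○○
○○○○○○○○
○○○○○○○○
○○○○○○○○
○○○○<○○○
○○○○○○○○
○○○○○○○○
○○○○○○○○
t=1: ○○○○○○○○
○○○○○○○○
○○○○○○○○
○○○○^○○○
○○○○●○○○
○○○○○○○○
○○○○○○○○
○○○○○○○○
t=2: ○○○○○○○○
○○○○○○○○
○○○○○○○○
○○○○●>○○
○○○○●○○○
○○○○○○○○
○○○○○○○○
○○○○○○○○
t=3: ○○○○○○○○
○○○○○○○○
○○○○○○○○
○○○○●●○○
○○○○●v○○
○○○○○○○○
○○○○○○○○
○○○○○○○○
t=4: ○○○○○○○○
○○○○○○○○
○○○○○○○○
○○○○●●○○
○○○○<●○○
○○○○○○○○
○○○○○○○○
○○○○○○○○
t=5: ○○○○○○○○
○○○○○○○○
○○○○○○○○
○○○○●●○○
○○○○○●○○
○○○○v○○○
○○○○○○○○
○○○○○○○○
t=6: ○○○○○○○○
○○○○○○○○
○○○○○○○○
○○○○●●○○
○○○○○●○○
○○○<●○○○
○○○○○○○○
○○○○○○○○
t=7: ○○○○○○○○
○○○○○○○○
○○○○○○○○
○○○○●●○○
○○○^○●○○
○○○●●○○○
○○○○○○○○
○○○○○○○○
t=8: ○○○○○○○○
○○○○○○○○
○○○○○○○○
○○○○●●○○
○○○●>●○○
○○○●●○○○
○○○○○○○○
○○○○○○○○
t=9: ○○○○○○○○
○○○○○○○○
○○○○○○○○
○○○○●●○○
○○○●●●○○
○○○●v○○○
○○○○○○○○
○○○○○○○○
t=10: ○○○○○○○○
○○○○○○○○
○○○○○○○○
○○○○●●○○
○○○●●●○○
○○○●○>○○
○○○○○○○○
○○○○○○○○
t=11: ○○○○○○○○
○○○○○○○○
○○○○○○○○
○○○○●●○○
○○○●●●○○
○○○●○●○○
○○○○○v○○
○○○○○○○○
t=12: ○○○○○○○○
○○○○○○○○
○○○○○○○○
○○○○●●○○
○○○●●●○○
○○○●○●○○
○○○○<●○○
○○○○○○○○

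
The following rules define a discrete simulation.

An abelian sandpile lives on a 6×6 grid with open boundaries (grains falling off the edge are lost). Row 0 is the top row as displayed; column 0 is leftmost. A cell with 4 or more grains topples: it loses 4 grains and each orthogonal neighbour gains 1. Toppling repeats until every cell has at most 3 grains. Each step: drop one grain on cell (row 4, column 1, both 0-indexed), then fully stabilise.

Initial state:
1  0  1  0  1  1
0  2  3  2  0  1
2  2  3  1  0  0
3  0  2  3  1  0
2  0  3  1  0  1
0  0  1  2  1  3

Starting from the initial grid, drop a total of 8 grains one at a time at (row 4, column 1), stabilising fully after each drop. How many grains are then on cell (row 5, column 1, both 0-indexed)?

step 0: 1  0  1  0  1  1
0  2  3  2  0  1
2  2  3  1  0  0
3  0  2  3  1  0
2  0  3  1  0  1
0  0  1  2  1  3
step 1: 1  0  1  0  1  1
0  2  3  2  0  1
2  2  3  1  0  0
3  0  2  3  1  0
2  1  3  1  0  1
0  0  1  2  1  3
step 2: 1  0  1  0  1  1
0  2  3  2  0  1
2  2  3  1  0  0
3  0  2  3  1  0
2  2  3  1  0  1
0  0  1  2  1  3
step 3: 1  0  1  0  1  1
0  2  3  2  0  1
2  2  3  1  0  0
3  0  2  3  1  0
2  3  3  1  0  1
0  0  1  2  1  3
step 4: 1  0  1  0  1  1
0  2  3  2  0  1
2  2  3  1  0  0
3  1  3  3  1  0
3  1  0  2  0  1
0  1  2  2  1  3
step 5: 1  0  1  0  1  1
0  2  3  2  0  1
2  2  3  1  0  0
3  1  3  3  1  0
3  2  0  2  0  1
0  1  2  2  1  3
step 6: 1  0  1  0  1  1
0  2  3  2  0  1
2  2  3  1  0  0
3  1  3  3  1  0
3  3  0  2  0  1
0  1  2  2  1  3
step 7: 1  0  1  0  1  1
0  2  3  2  0  1
3  2  3  1  0  0
0  3  3  3  1  0
1  1  1  2  0  1
1  2  2  2  1  3
step 8: 1  0  1  0  1  1
0  2  3  2  0  1
3  2  3  1  0  0
0  3  3  3  1  0
1  2  1  2  0  1
1  2  2  2  1  3

2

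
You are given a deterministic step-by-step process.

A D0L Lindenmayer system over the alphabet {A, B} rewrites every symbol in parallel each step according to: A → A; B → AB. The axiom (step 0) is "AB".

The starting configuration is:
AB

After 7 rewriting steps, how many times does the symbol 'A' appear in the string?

gen 0: AB
gen 1: AAB
gen 2: AAAB
gen 3: AAAAB
gen 4: AAAAAB
gen 5: AAAAAAB
gen 6: AAAAAAAB
gen 7: AAAAAAAAB

8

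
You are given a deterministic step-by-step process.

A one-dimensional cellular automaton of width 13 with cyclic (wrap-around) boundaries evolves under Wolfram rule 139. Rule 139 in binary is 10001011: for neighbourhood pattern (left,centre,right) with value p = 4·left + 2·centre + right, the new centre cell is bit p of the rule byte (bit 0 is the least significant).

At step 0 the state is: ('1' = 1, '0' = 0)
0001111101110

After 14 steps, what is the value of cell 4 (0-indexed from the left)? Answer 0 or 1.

[0] 0001111101110
[1] 1111111001100
[2] 1111110011001
[3] 1111100110011
[4] 1111001100111
[5] 1110011001111
[6] 1100110011111
[7] 1001100111111
[8] 0011001111111
[9] 0110011111110
[10] 1100111111100
[11] 1001111111001
[12] 0011111110011
[13] 0111111100110
[14] 1111111001100

1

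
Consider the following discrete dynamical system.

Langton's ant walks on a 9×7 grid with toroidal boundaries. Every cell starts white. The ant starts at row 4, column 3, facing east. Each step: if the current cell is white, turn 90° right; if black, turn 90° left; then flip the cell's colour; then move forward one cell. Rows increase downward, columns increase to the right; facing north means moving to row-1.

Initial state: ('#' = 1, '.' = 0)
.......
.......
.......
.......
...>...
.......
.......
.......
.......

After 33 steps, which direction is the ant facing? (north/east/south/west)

south

t=0: .......
.......
.......
.......
...>...
.......
.......
.......
.......
t=1: .......
.......
.......
.......
...#...
...v...
.......
.......
.......
t=2: .......
.......
.......
.......
...#...
..<#...
.......
.......
.......
t=3: .......
.......
.......
.......
..^#...
..##...
.......
.......
.......
t=4: .......
.......
.......
.......
..#>...
..##...
.......
.......
.......
t=5: .......
.......
.......
...^...
..#....
..##...
.......
.......
.......
t=6: .......
.......
.......
...#>..
..#....
..##...
.......
.......
.......
t=7: .......
.......
.......
...##..
..#.v..
..##...
.......
.......
.......
t=8: .......
.......
.......
...##..
..#<#..
..##...
.......
.......
.......
t=9: .......
.......
.......
...^#..
..###..
..##...
.......
.......
.......
t=10: .......
.......
.......
..<.#..
..###..
..##...
.......
.......
.......
t=11: .......
.......
..^....
..#.#..
..###..
..##...
.......
.......
.......
t=12: .......
.......
..#>...
..#.#..
..###..
..##...
.......
.......
.......
t=13: .......
.......
..##...
..#v#..
..###..
..##...
.......
.......
.......
t=14: .......
.......
..##...
..<##..
..###..
..##...
.......
.......
.......
t=15: .......
.......
..##...
...##..
..v##..
..##...
.......
.......
.......
t=16: .......
.......
..##...
...##..
...>#..
..##...
.......
.......
.......
t=17: .......
.......
..##...
...^#..
....#..
..##...
.......
.......
.......
t=18: .......
.......
..##...
..<.#..
....#..
..##...
.......
.......
.......
t=19: .......
.......
..^#...
..#.#..
....#..
..##...
.......
.......
.......
t=20: .......
.......
.<.#...
..#.#..
....#..
..##...
.......
.......
.......
t=21: .......
.^.....
.#.#...
..#.#..
....#..
..##...
.......
.......
.......
t=22: .......
.#>....
.#.#...
..#.#..
....#..
..##...
.......
.......
.......
t=23: .......
.##....
.#v#...
..#.#..
....#..
..##...
.......
.......
.......
t=24: .......
.##....
.<##...
..#.#..
....#..
..##...
.......
.......
.......
t=25: .......
.##....
..##...
.v#.#..
....#..
..##...
.......
.......
.......
t=26: .......
.##....
..##...
<##.#..
....#..
..##...
.......
.......
.......
t=27: .......
.##....
^.##...
###.#..
....#..
..##...
.......
.......
.......
t=28: .......
.##....
#>##...
###.#..
....#..
..##...
.......
.......
.......
t=29: .......
.##....
####...
#v#.#..
....#..
..##...
.......
.......
.......
t=30: .......
.##....
####...
#.>.#..
....#..
..##...
.......
.......
.......
t=31: .......
.##....
##^#...
#...#..
....#..
..##...
.......
.......
.......
t=32: .......
.##....
#<.#...
#...#..
....#..
..##...
.......
.......
.......
t=33: .......
.##....
#..#...
#v..#..
....#..
..##...
.......
.......
.......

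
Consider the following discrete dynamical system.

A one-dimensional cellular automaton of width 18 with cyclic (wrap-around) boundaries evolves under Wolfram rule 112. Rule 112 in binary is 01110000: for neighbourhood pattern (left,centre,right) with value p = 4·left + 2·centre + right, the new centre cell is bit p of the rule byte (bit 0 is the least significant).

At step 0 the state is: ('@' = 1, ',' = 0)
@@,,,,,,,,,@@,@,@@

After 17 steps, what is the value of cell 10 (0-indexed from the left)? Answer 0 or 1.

step 0: @@,,,,,,,,,@@,@,@@
step 1: ,@@,,,,,,,,,@@,@,,
step 2: ,,@@,,,,,,,,,@@,@,
step 3: ,,,@@,,,,,,,,,@@,@
step 4: @,,,@@,,,,,,,,,@@,
step 5: ,@,,,@@,,,,,,,,,@@
step 6: @,@,,,@@,,,,,,,,,@
step 7: @@,@,,,@@,,,,,,,,,
step 8: ,@@,@,,,@@,,,,,,,,
step 9: ,,@@,@,,,@@,,,,,,,
step 10: ,,,@@,@,,,@@,,,,,,
step 11: ,,,,@@,@,,,@@,,,,,
step 12: ,,,,,@@,@,,,@@,,,,
step 13: ,,,,,,@@,@,,,@@,,,
step 14: ,,,,,,,@@,@,,,@@,,
step 15: ,,,,,,,,@@,@,,,@@,
step 16: ,,,,,,,,,@@,@,,,@@
step 17: @,,,,,,,,,@@,@,,,@

1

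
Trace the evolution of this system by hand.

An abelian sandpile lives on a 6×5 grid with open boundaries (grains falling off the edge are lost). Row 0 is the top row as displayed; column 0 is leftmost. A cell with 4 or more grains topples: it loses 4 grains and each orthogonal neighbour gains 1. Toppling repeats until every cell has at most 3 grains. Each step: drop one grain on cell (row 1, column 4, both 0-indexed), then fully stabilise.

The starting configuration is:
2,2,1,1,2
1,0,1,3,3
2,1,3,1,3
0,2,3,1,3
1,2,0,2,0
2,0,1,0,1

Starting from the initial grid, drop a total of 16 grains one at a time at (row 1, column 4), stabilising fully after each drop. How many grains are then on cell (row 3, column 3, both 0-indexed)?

[0] 2,2,1,1,2
1,0,1,3,3
2,1,3,1,3
0,2,3,1,3
1,2,0,2,0
2,0,1,0,1
[1] 2,2,1,2,3
1,0,2,0,2
2,1,3,3,1
0,2,3,2,0
1,2,0,2,1
2,0,1,0,1
[2] 2,2,1,2,3
1,0,2,0,3
2,1,3,3,1
0,2,3,2,0
1,2,0,2,1
2,0,1,0,1
[3] 2,2,1,3,0
1,0,2,1,1
2,1,3,3,2
0,2,3,2,0
1,2,0,2,1
2,0,1,0,1
[4] 2,2,1,3,0
1,0,2,1,2
2,1,3,3,2
0,2,3,2,0
1,2,0,2,1
2,0,1,0,1
[5] 2,2,1,3,0
1,0,2,1,3
2,1,3,3,2
0,2,3,2,0
1,2,0,2,1
2,0,1,0,1
[6] 2,2,1,3,1
1,0,2,2,0
2,1,3,3,3
0,2,3,2,0
1,2,0,2,1
2,0,1,0,1
[7] 2,2,1,3,1
1,0,2,2,1
2,1,3,3,3
0,2,3,2,0
1,2,0,2,1
2,0,1,0,1
[8] 2,2,1,3,1
1,0,2,2,2
2,1,3,3,3
0,2,3,2,0
1,2,0,2,1
2,0,1,0,1
[9] 2,2,1,3,1
1,0,2,2,3
2,1,3,3,3
0,2,3,2,0
1,2,0,2,1
2,0,1,0,1
[10] 2,2,3,0,3
1,1,0,2,2
2,2,2,3,1
0,3,1,0,2
1,2,1,3,1
2,0,1,0,1
[11] 2,2,3,0,3
1,1,0,2,3
2,2,2,3,1
0,3,1,0,2
1,2,1,3,1
2,0,1,0,1
[12] 2,2,3,1,0
1,1,0,3,1
2,2,2,3,2
0,3,1,0,2
1,2,1,3,1
2,0,1,0,1
[13] 2,2,3,1,0
1,1,0,3,2
2,2,2,3,2
0,3,1,0,2
1,2,1,3,1
2,0,1,0,1
[14] 2,2,3,1,0
1,1,0,3,3
2,2,2,3,2
0,3,1,0,2
1,2,1,3,1
2,0,1,0,1
[15] 2,2,3,2,1
1,1,1,1,2
2,2,3,1,0
0,3,1,1,3
1,2,1,3,1
2,0,1,0,1
[16] 2,2,3,2,1
1,1,1,1,3
2,2,3,1,0
0,3,1,1,3
1,2,1,3,1
2,0,1,0,1

1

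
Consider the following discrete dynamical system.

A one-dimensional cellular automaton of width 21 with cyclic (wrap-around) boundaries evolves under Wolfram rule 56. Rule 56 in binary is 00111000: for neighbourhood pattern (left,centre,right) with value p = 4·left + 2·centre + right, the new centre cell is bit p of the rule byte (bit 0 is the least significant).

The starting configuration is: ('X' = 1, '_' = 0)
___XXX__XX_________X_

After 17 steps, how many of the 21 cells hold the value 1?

gen 0: ___XXX__XX_________X_
gen 1: ___X__X_X_X_________X
gen 2: X___X__X_X_X_________
gen 3: _X___X__X_X_X________
gen 4: __X___X__X_X_X_______
gen 5: ___X___X__X_X_X______
gen 6: ____X___X__X_X_X_____
gen 7: _____X___X__X_X_X____
gen 8: ______X___X__X_X_X___
gen 9: _______X___X__X_X_X__
gen 10: ________X___X__X_X_X_
gen 11: _________X___X__X_X_X
gen 12: X_________X___X__X_X_
gen 13: _X_________X___X__X_X
gen 14: X_X_________X___X__X_
gen 15: _X_X_________X___X__X
gen 16: X_X_X_________X___X__
gen 17: _X_X_X_________X___X_

5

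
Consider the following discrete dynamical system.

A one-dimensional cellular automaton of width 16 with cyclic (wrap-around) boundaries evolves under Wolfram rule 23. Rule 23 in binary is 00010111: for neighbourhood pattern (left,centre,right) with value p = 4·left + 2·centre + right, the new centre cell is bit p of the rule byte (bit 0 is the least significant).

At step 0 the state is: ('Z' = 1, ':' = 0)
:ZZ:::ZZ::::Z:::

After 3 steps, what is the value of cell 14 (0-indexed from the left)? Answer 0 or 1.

gen 0: :ZZ:::ZZ::::Z:::
gen 1: Z::ZZZ::ZZZZZZZZ
gen 2: :ZZ:::ZZ::::::::
gen 3: Z::ZZZ::ZZZZZZZZ

1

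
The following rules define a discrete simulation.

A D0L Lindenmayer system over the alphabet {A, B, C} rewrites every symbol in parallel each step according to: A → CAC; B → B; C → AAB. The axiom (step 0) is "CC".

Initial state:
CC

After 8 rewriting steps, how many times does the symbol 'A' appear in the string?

0) CC
1) AABAAB
2) CACCACBCACCACB
3) AABCACAABAABCACAABBAABCACAABAABCACAABB
4) CACCACBAABCACAABCACCACBCACCACBAABCACAABCACCACBBCACCACBAABCACAABCACCACBCACCACBAABCACAABCACCACBB
5) AABCACAABAABCACAABBCACCACBAABCACAABCACCACBAABCACAABAABCACA…ACAABAABCACAABBCACCACBAABCACAABCACCACBAABCACAABAABCACAABBB  (len 246)
6) CACCACBAABCACAABCACCACBCACCACBAABCACAABCACCACBBAABCACAABAA…AABCACAABBCACCACBAABCACAABCACCACBCACCACBAABCACAABCACCACBBB  (len 622)
7) AABCACAABAABCACAABBCACCACBAABCACAABCACCACBAABCACAABAABCACA…CAABAABCACAABBCACCACBAABCACAABCACCACBAABCACAABAABCACAABBBB  (len 1606)
8) CACCACBAABCACAABCACCACBCACCACBAABCACAABCACCACBBAABCACAABAA…ABCACAABBCACCACBAABCACAABCACCACBCACCACBAABCACAABCACCACBBBB  (len 4094)

1764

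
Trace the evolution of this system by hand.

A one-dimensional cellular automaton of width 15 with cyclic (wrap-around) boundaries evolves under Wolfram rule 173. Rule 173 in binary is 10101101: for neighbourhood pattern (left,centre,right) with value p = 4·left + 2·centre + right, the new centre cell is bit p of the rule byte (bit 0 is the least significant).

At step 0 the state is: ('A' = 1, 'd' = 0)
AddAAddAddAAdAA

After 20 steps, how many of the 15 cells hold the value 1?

step 0: AddAAddAddAAdAA
step 1: dddAdddAddAdAAA
step 2: dAdAdAdAddAAAAd
step 3: dAAAAAAAddAAAdd
step 4: dAAAAAAdddAAddA
step 5: AAAAAAddAdAdddA
step 6: AAAAAdddAAAdAdA
step 7: AAAAddAdAAdAAAA
step 8: AAAdddAAAdAAAAA
step 9: AAddAdAAdAAAAAA
step 10: AdddAAAdAAAAAAA
step 11: ddAdAAdAAAAAAAA
step 12: ddAAAdAAAAAAAAd
step 13: AdAAdAAAAAAAAdd
step 14: AAAdAAAAAAAAddd
step 15: AAdAAAAAAAAddAd
step 16: AdAAAAAAAAdddAA
step 17: dAAAAAAAAddAdAA
step 18: AAAAAAAAdddAAAd
step 19: AAAAAAAddAdAAdA
step 20: AAAAAAdddAAAdAA

11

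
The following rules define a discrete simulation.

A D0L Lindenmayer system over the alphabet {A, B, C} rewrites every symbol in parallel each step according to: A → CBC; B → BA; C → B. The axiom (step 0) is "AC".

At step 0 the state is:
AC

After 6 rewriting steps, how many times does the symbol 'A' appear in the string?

t=0: AC
t=1: CBCB
t=2: BBABBA
t=3: BABACBCBABACBC
t=4: BACBCBACBCBBABBACBCBACBCBBAB
t=5: BACBCBBABBACBCBBABBABACBCBABACBCBBABBACBCBBABBABACBCBA
t=6: BACBCBBABBABACBCBABACBCBBABBABACBCBABACBCBACBCBBABBACBCBACBCBBABBABACBCBABACBCBBABBABACBCBABACBCBACBCBBABBACBC

28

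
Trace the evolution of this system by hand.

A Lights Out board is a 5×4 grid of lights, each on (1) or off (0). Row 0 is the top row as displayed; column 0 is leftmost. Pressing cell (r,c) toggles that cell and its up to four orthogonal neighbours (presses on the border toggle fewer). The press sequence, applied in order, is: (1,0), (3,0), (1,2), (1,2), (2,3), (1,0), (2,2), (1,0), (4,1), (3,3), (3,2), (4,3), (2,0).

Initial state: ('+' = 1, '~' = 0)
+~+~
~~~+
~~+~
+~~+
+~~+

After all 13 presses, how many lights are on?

gen 0: +~+~
~~~+
~~+~
+~~+
+~~+
gen 1: ~~+~
++~+
+~+~
+~~+
+~~+
gen 2: ~~+~
++~+
~~+~
~+~+
~~~+
gen 3: ~~~~
+~+~
~~~~
~+~+
~~~+
gen 4: ~~+~
++~+
~~+~
~+~+
~~~+
gen 5: ~~+~
++~~
~~~+
~+~~
~~~+
gen 6: +~+~
~~~~
+~~+
~+~~
~~~+
gen 7: +~+~
~~+~
+++~
~++~
~~~+
gen 8: ~~+~
+++~
~++~
~++~
~~~+
gen 9: ~~+~
+++~
~++~
~~+~
++++
gen 10: ~~+~
+++~
~+++
~~~+
+++~
gen 11: ~~+~
+++~
~+~+
~++~
++~~
gen 12: ~~+~
+++~
~+~+
~+++
++++
gen 13: ~~+~
~++~
+~~+
++++
++++

13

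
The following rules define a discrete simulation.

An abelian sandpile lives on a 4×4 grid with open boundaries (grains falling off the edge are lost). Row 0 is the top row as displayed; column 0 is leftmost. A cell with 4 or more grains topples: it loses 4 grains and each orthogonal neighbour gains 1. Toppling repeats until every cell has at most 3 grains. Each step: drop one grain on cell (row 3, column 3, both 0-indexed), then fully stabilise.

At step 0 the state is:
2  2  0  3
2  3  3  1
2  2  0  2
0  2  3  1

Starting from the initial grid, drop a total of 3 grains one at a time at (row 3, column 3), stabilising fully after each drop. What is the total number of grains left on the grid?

28

t=0: 2  2  0  3
2  3  3  1
2  2  0  2
0  2  3  1
t=1: 2  2  0  3
2  3  3  1
2  2  0  2
0  2  3  2
t=2: 2  2  0  3
2  3  3  1
2  2  0  2
0  2  3  3
t=3: 2  2  0  3
2  3  3  1
2  2  1  3
0  3  0  1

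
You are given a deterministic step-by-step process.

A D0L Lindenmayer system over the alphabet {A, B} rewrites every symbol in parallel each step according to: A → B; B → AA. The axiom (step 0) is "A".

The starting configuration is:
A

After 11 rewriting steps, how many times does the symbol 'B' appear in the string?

32

[0] A
[1] B
[2] AA
[3] BB
[4] AAAA
[5] BBBB
[6] AAAAAAAA
[7] BBBBBBBB
[8] AAAAAAAAAAAAAAAA
[9] BBBBBBBBBBBBBBBB
[10] AAAAAAAAAAAAAAAAAAAAAAAAAAAAAAAA
[11] BBBBBBBBBBBBBBBBBBBBBBBBBBBBBBBB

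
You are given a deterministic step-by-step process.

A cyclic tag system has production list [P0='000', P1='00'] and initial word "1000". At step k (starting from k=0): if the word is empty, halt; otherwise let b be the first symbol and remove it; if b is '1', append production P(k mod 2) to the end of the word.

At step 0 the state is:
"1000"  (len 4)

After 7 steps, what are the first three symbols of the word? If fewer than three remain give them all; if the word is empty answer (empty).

[0] "1000"  (len 4)
[1] "000000"  (len 6)
[2] "00000"  (len 5)
[3] "0000"  (len 4)
[4] "000"  (len 3)
[5] "00"  (len 2)
[6] "0"  (len 1)
[7] (halted — word empty)

(empty)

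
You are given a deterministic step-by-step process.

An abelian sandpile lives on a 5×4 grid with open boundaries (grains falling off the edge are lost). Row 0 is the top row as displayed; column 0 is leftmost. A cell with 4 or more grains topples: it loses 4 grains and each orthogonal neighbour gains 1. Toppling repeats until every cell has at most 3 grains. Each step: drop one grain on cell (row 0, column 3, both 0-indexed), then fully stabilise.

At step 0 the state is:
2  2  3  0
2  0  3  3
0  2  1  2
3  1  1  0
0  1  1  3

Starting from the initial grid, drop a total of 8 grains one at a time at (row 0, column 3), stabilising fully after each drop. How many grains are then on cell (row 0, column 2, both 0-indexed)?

step 0: 2  2  3  0
2  0  3  3
0  2  1  2
3  1  1  0
0  1  1  3
step 1: 2  2  3  1
2  0  3  3
0  2  1  2
3  1  1  0
0  1  1  3
step 2: 2  2  3  2
2  0  3  3
0  2  1  2
3  1  1  0
0  1  1  3
step 3: 2  2  3  3
2  0  3  3
0  2  1  2
3  1  1  0
0  1  1  3
step 4: 2  3  1  2
2  1  1  1
0  2  2  3
3  1  1  0
0  1  1  3
step 5: 2  3  1  3
2  1  1  1
0  2  2  3
3  1  1  0
0  1  1  3
step 6: 2  3  2  0
2  1  1  2
0  2  2  3
3  1  1  0
0  1  1  3
step 7: 2  3  2  1
2  1  1  2
0  2  2  3
3  1  1  0
0  1  1  3
step 8: 2  3  2  2
2  1  1  2
0  2  2  3
3  1  1  0
0  1  1  3

2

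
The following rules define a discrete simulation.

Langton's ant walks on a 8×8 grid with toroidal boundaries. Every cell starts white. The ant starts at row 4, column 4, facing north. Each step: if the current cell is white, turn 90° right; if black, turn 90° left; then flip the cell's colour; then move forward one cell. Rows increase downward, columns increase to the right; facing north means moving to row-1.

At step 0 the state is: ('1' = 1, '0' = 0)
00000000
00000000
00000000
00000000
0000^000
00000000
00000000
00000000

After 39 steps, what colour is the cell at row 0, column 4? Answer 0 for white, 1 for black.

[0] 00000000
00000000
00000000
00000000
0000^000
00000000
00000000
00000000
[1] 00000000
00000000
00000000
00000000
00001>00
00000000
00000000
00000000
[2] 00000000
00000000
00000000
00000000
00001100
00000v00
00000000
00000000
[3] 00000000
00000000
00000000
00000000
00001100
0000<100
00000000
00000000
[4] 00000000
00000000
00000000
00000000
0000^100
00001100
00000000
00000000
[5] 00000000
00000000
00000000
00000000
000<0100
00001100
00000000
00000000
[6] 00000000
00000000
00000000
000^0000
00010100
00001100
00000000
00000000
[7] 00000000
00000000
00000000
0001>000
00010100
00001100
00000000
00000000
[8] 00000000
00000000
00000000
00011000
0001v100
00001100
00000000
00000000
[9] 00000000
00000000
00000000
00011000
000<1100
00001100
00000000
00000000
[10] 00000000
00000000
00000000
00011000
00001100
000v1100
00000000
00000000
[11] 00000000
00000000
00000000
00011000
00001100
00<11100
00000000
00000000
[12] 00000000
00000000
00000000
00011000
00^01100
00111100
00000000
00000000
[13] 00000000
00000000
00000000
00011000
001>1100
00111100
00000000
00000000
[14] 00000000
00000000
00000000
00011000
00111100
001v1100
00000000
00000000
[15] 00000000
00000000
00000000
00011000
00111100
0010>100
00000000
00000000
[16] 00000000
00000000
00000000
00011000
0011^100
00100100
00000000
00000000
[17] 00000000
00000000
00000000
00011000
001<0100
00100100
00000000
00000000
[18] 00000000
00000000
00000000
00011000
00100100
001v0100
00000000
00000000
[19] 00000000
00000000
00000000
00011000
00100100
00<10100
00000000
00000000
[20] 00000000
00000000
00000000
00011000
00100100
00010100
00v00000
00000000
[21] 00000000
00000000
00000000
00011000
00100100
00010100
0<100000
00000000
[22] 00000000
00000000
00000000
00011000
00100100
0^010100
01100000
00000000
[23] 00000000
00000000
00000000
00011000
00100100
01>10100
01100000
00000000
[24] 00000000
00000000
00000000
00011000
00100100
01110100
01v00000
00000000
[25] 00000000
00000000
00000000
00011000
00100100
01110100
010>0000
00000000
[26] 00000000
00000000
00000000
00011000
00100100
01110100
01010000
000v0000
[27] 00000000
00000000
00000000
00011000
00100100
01110100
01010000
00<10000
[28] 00000000
00000000
00000000
00011000
00100100
01110100
01^10000
00110000
[29] 00000000
00000000
00000000
00011000
00100100
01110100
011>0000
00110000
[30] 00000000
00000000
00000000
00011000
00100100
011^0100
01100000
00110000
[31] 00000000
00000000
00000000
00011000
00100100
01<00100
01100000
00110000
[32] 00000000
00000000
00000000
00011000
00100100
01000100
01v00000
00110000
[33] 00000000
00000000
00000000
00011000
00100100
01000100
010>0000
00110000
[34] 00000000
00000000
00000000
00011000
00100100
01000100
01010000
001v0000
[35] 00000000
00000000
00000000
00011000
00100100
01000100
01010000
0010>000
[36] 0000v000
00000000
00000000
00011000
00100100
01000100
01010000
00101000
[37] 000<1000
00000000
00000000
00011000
00100100
01000100
01010000
00101000
[38] 00011000
00000000
00000000
00011000
00100100
01000100
01010000
001^1000
[39] 00011000
00000000
00000000
00011000
00100100
01000100
01010000
0011>000

1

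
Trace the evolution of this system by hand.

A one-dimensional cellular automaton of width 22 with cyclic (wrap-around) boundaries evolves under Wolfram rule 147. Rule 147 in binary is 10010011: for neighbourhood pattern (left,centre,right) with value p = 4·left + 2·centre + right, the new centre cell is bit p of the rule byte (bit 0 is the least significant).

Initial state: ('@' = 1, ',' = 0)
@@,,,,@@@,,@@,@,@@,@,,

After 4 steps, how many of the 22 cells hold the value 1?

14

t=0: @@,,,,@@@,,@@,@,@@,@,,
t=1: ,,@@@@,@,@@,,,,,,,,,@@
t=2: @@,@@,,,,,,@@@@@@@@@,,
t=3: ,,,,,@@@@@@,@@@@@@@,@@
t=4: @@@@@,@@@@,,,@@@@@,,,,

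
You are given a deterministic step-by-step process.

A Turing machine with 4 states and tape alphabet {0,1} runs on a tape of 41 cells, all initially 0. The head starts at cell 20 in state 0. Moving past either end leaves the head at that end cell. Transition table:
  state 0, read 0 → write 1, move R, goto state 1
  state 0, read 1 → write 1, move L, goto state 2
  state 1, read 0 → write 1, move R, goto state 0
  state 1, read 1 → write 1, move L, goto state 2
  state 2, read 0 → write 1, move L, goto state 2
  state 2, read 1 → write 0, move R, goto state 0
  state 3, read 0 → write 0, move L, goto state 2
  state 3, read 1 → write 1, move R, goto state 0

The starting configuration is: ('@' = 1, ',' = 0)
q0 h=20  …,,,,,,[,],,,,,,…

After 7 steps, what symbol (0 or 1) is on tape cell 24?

k=0  q0 h=20  …,,,,,,[,],,,,,,…
k=1  q1 h=21  …,,,,,@[,],,,,,,…
k=2  q0 h=22  …,,,,@@[,],,,,,,…
k=3  q1 h=23  …,,,@@@[,],,,,,,…
k=4  q0 h=24  …,,@@@@[,],,,,,,…
k=5  q1 h=25  …,@@@@@[,],,,,,,…
k=6  q0 h=26  …@@@@@@[,],,,,,,…
k=7  q1 h=27  …@@@@@@[,],,,,,,…

1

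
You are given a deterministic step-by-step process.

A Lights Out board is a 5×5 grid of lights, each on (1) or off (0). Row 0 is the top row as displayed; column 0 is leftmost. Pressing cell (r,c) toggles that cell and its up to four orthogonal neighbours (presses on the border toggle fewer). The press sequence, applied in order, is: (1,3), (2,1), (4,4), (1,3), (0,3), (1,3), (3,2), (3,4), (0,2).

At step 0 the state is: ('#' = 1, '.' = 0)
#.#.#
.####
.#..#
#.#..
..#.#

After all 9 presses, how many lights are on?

0) #.#.#
.####
.#..#
#.#..
..#.#
1) #.###
.#...
.#.##
#.#..
..#.#
2) #.###
.....
#.###
###..
..#.#
3) #.###
.....
#.###
###.#
..##.
4) #.#.#
..###
#.#.#
###.#
..##.
5) #..#.
..#.#
#.#.#
###.#
..##.
6) #....
...#.
#.###
###.#
..##.
7) #....
...#.
#..##
#..##
...#.
8) #....
...#.
#..#.
#....
...##
9) ####.
..##.
#..#.
#....
...##

11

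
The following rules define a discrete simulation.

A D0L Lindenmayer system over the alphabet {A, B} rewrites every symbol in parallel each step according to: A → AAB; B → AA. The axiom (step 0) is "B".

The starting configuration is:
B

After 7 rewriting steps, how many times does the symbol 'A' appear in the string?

656

[0] B
[1] AA
[2] AABAAB
[3] AABAABAAAABAABAA
[4] AABAABAAAABAABAAAABAABAABAABAAAABAABAAAABAAB
[5] AABAABAAAABAABAAAABAABAABAABAAAABAABAAAABAABAABAABAAAABAABAAAABAABAAAABAABAAAABAABAABAABAAAABAABAAAABAABAABAABAAAABAABAA
[6] AABAABAAAABAABAAAABAABAABAABAAAABAABAAAABAABAABAABAAAABAAB…BAABAAAABAABAAAABAABAAAABAABAAAABAABAABAABAAAABAABAAAABAAB  (len 328)
[7] AABAABAAAABAABAAAABAABAABAABAAAABAABAAAABAABAABAABAAAABAAB…BAABAAAABAABAAAABAABAABAABAAAABAABAAAABAABAABAABAAAABAABAA  (len 896)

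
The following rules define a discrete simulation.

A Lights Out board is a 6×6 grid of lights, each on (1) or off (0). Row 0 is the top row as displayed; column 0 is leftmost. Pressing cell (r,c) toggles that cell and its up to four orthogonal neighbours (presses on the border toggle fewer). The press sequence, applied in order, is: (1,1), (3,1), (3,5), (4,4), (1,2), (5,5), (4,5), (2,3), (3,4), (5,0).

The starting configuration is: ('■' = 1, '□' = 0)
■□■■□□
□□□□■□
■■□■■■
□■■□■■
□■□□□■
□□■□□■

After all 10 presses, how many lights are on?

17

step 0: ■□■■□□
□□□□■□
■■□■■■
□■■□■■
□■□□□■
□□■□□■
step 1: ■■■■□□
■■■□■□
■□□■■■
□■■□■■
□■□□□■
□□■□□■
step 2: ■■■■□□
■■■□■□
■■□■■■
■□□□■■
□□□□□■
□□■□□■
step 3: ■■■■□□
■■■□■□
■■□■■□
■□□□□□
□□□□□□
□□■□□■
step 4: ■■■■□□
■■■□■□
■■□■■□
■□□□■□
□□□■■■
□□■□■■
step 5: ■■□■□□
■□□■■□
■■■■■□
■□□□■□
□□□■■■
□□■□■■
step 6: ■■□■□□
■□□■■□
■■■■■□
■□□□■□
□□□■■□
□□■□□□
step 7: ■■□■□□
■□□■■□
■■■■■□
■□□□■■
□□□■□■
□□■□□■
step 8: ■■□■□□
■□□□■□
■■□□□□
■□□■■■
□□□■□■
□□■□□■
step 9: ■■□■□□
■□□□■□
■■□□■□
■□□□□□
□□□■■■
□□■□□■
step 10: ■■□■□□
■□□□■□
■■□□■□
■□□□□□
■□□■■■
■■■□□■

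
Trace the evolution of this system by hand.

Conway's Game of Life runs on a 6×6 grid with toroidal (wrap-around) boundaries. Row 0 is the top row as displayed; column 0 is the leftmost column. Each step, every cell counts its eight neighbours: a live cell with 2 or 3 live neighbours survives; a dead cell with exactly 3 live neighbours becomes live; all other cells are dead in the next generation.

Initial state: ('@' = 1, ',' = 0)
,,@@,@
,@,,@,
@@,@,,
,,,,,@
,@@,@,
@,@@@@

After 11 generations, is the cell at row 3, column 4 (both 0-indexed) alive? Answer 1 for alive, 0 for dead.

1

[0] ,,@@,@
,@,,@,
@@,@,,
,,,,,@
,@@,@,
@,@@@@
[1] ,,,,,,
,@,,@@
@@@,@@
,,,@@@
,@@,,,
@,,,,,
[2] @,,,,@
,@@@@,
,@@,,,
,,,,,,
@@@@@@
,@,,,,
[3] @,,@@@
,,,@@@
,@,,,,
,,,,@@
@@@@@@
,,,@,,
[4] @,@,,,
,,@@,,
@,,@,,
,,,,,,
@@@,,,
,,,,,,
[5] ,@@@,,
,,@@,,
,,@@,,
@,@,,,
,@,,,,
@,@,,,
[6] ,,,,,,
,,,,@,
,,,,,,
,,@@,,
@,@,,,
@,,@,,
[7] ,,,,,,
,,,,,,
,,,@,,
,@@@,,
,,@,,,
,@,,,,
[8] ,,,,,,
,,,,,,
,,,@,,
,@,@,,
,,,@,,
,,,,,,
[9] ,,,,,,
,,,,,,
,,@,,,
,,,@@,
,,@,,,
,,,,,,
[10] ,,,,,,
,,,,,,
,,,@,,
,,@@,,
,,,@,,
,,,,,,
[11] ,,,,,,
,,,,,,
,,@@,,
,,@@@,
,,@@,,
,,,,,,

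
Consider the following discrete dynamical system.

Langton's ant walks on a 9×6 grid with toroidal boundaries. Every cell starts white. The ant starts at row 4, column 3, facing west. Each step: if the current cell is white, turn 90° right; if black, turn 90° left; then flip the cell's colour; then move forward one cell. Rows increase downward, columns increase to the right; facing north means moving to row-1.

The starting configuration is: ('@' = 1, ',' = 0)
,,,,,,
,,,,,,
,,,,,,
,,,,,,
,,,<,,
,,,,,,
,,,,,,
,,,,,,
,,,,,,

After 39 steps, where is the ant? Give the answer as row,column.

step 0: ,,,,,,
,,,,,,
,,,,,,
,,,,,,
,,,<,,
,,,,,,
,,,,,,
,,,,,,
,,,,,,
step 1: ,,,,,,
,,,,,,
,,,,,,
,,,^,,
,,,@,,
,,,,,,
,,,,,,
,,,,,,
,,,,,,
step 2: ,,,,,,
,,,,,,
,,,,,,
,,,@>,
,,,@,,
,,,,,,
,,,,,,
,,,,,,
,,,,,,
step 3: ,,,,,,
,,,,,,
,,,,,,
,,,@@,
,,,@v,
,,,,,,
,,,,,,
,,,,,,
,,,,,,
step 4: ,,,,,,
,,,,,,
,,,,,,
,,,@@,
,,,<@,
,,,,,,
,,,,,,
,,,,,,
,,,,,,
step 5: ,,,,,,
,,,,,,
,,,,,,
,,,@@,
,,,,@,
,,,v,,
,,,,,,
,,,,,,
,,,,,,
step 6: ,,,,,,
,,,,,,
,,,,,,
,,,@@,
,,,,@,
,,<@,,
,,,,,,
,,,,,,
,,,,,,
step 7: ,,,,,,
,,,,,,
,,,,,,
,,,@@,
,,^,@,
,,@@,,
,,,,,,
,,,,,,
,,,,,,
step 8: ,,,,,,
,,,,,,
,,,,,,
,,,@@,
,,@>@,
,,@@,,
,,,,,,
,,,,,,
,,,,,,
step 9: ,,,,,,
,,,,,,
,,,,,,
,,,@@,
,,@@@,
,,@v,,
,,,,,,
,,,,,,
,,,,,,
step 10: ,,,,,,
,,,,,,
,,,,,,
,,,@@,
,,@@@,
,,@,>,
,,,,,,
,,,,,,
,,,,,,
step 11: ,,,,,,
,,,,,,
,,,,,,
,,,@@,
,,@@@,
,,@,@,
,,,,v,
,,,,,,
,,,,,,
step 12: ,,,,,,
,,,,,,
,,,,,,
,,,@@,
,,@@@,
,,@,@,
,,,<@,
,,,,,,
,,,,,,
step 13: ,,,,,,
,,,,,,
,,,,,,
,,,@@,
,,@@@,
,,@^@,
,,,@@,
,,,,,,
,,,,,,
step 14: ,,,,,,
,,,,,,
,,,,,,
,,,@@,
,,@@@,
,,@@>,
,,,@@,
,,,,,,
,,,,,,
step 15: ,,,,,,
,,,,,,
,,,,,,
,,,@@,
,,@@^,
,,@@,,
,,,@@,
,,,,,,
,,,,,,
step 16: ,,,,,,
,,,,,,
,,,,,,
,,,@@,
,,@<,,
,,@@,,
,,,@@,
,,,,,,
,,,,,,
step 17: ,,,,,,
,,,,,,
,,,,,,
,,,@@,
,,@,,,
,,@v,,
,,,@@,
,,,,,,
,,,,,,
step 18: ,,,,,,
,,,,,,
,,,,,,
,,,@@,
,,@,,,
,,@,>,
,,,@@,
,,,,,,
,,,,,,
step 19: ,,,,,,
,,,,,,
,,,,,,
,,,@@,
,,@,,,
,,@,@,
,,,@v,
,,,,,,
,,,,,,
step 20: ,,,,,,
,,,,,,
,,,,,,
,,,@@,
,,@,,,
,,@,@,
,,,@,>
,,,,,,
,,,,,,
step 21: ,,,,,,
,,,,,,
,,,,,,
,,,@@,
,,@,,,
,,@,@,
,,,@,@
,,,,,v
,,,,,,
step 22: ,,,,,,
,,,,,,
,,,,,,
,,,@@,
,,@,,,
,,@,@,
,,,@,@
,,,,<@
,,,,,,
step 23: ,,,,,,
,,,,,,
,,,,,,
,,,@@,
,,@,,,
,,@,@,
,,,@^@
,,,,@@
,,,,,,
step 24: ,,,,,,
,,,,,,
,,,,,,
,,,@@,
,,@,,,
,,@,@,
,,,@@>
,,,,@@
,,,,,,
step 25: ,,,,,,
,,,,,,
,,,,,,
,,,@@,
,,@,,,
,,@,@^
,,,@@,
,,,,@@
,,,,,,
step 26: ,,,,,,
,,,,,,
,,,,,,
,,,@@,
,,@,,,
>,@,@@
,,,@@,
,,,,@@
,,,,,,
step 27: ,,,,,,
,,,,,,
,,,,,,
,,,@@,
,,@,,,
@,@,@@
v,,@@,
,,,,@@
,,,,,,
step 28: ,,,,,,
,,,,,,
,,,,,,
,,,@@,
,,@,,,
@,@,@@
@,,@@<
,,,,@@
,,,,,,
step 29: ,,,,,,
,,,,,,
,,,,,,
,,,@@,
,,@,,,
@,@,@^
@,,@@@
,,,,@@
,,,,,,
step 30: ,,,,,,
,,,,,,
,,,,,,
,,,@@,
,,@,,,
@,@,<,
@,,@@@
,,,,@@
,,,,,,
step 31: ,,,,,,
,,,,,,
,,,,,,
,,,@@,
,,@,,,
@,@,,,
@,,@v@
,,,,@@
,,,,,,
step 32: ,,,,,,
,,,,,,
,,,,,,
,,,@@,
,,@,,,
@,@,,,
@,,@,>
,,,,@@
,,,,,,
step 33: ,,,,,,
,,,,,,
,,,,,,
,,,@@,
,,@,,,
@,@,,^
@,,@,,
,,,,@@
,,,,,,
step 34: ,,,,,,
,,,,,,
,,,,,,
,,,@@,
,,@,,,
>,@,,@
@,,@,,
,,,,@@
,,,,,,
step 35: ,,,,,,
,,,,,,
,,,,,,
,,,@@,
^,@,,,
,,@,,@
@,,@,,
,,,,@@
,,,,,,
step 36: ,,,,,,
,,,,,,
,,,,,,
,,,@@,
@>@,,,
,,@,,@
@,,@,,
,,,,@@
,,,,,,
step 37: ,,,,,,
,,,,,,
,,,,,,
,,,@@,
@@@,,,
,v@,,@
@,,@,,
,,,,@@
,,,,,,
step 38: ,,,,,,
,,,,,,
,,,,,,
,,,@@,
@@@,,,
<@@,,@
@,,@,,
,,,,@@
,,,,,,
step 39: ,,,,,,
,,,,,,
,,,,,,
,,,@@,
^@@,,,
@@@,,@
@,,@,,
,,,,@@
,,,,,,

4,0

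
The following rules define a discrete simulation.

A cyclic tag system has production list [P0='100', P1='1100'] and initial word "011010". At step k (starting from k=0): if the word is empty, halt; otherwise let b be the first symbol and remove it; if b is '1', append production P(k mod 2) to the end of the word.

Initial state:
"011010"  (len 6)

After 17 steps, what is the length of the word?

16

[0] "011010"  (len 6)
[1] "11010"  (len 5)
[2] "10101100"  (len 8)
[3] "0101100100"  (len 10)
[4] "101100100"  (len 9)
[5] "01100100100"  (len 11)
[6] "1100100100"  (len 10)
[7] "100100100100"  (len 12)
[8] "001001001001100"  (len 15)
[9] "01001001001100"  (len 14)
[10] "1001001001100"  (len 13)
[11] "001001001100100"  (len 15)
[12] "01001001100100"  (len 14)
[13] "1001001100100"  (len 13)
[14] "0010011001001100"  (len 16)
[15] "010011001001100"  (len 15)
[16] "10011001001100"  (len 14)
[17] "0011001001100100"  (len 16)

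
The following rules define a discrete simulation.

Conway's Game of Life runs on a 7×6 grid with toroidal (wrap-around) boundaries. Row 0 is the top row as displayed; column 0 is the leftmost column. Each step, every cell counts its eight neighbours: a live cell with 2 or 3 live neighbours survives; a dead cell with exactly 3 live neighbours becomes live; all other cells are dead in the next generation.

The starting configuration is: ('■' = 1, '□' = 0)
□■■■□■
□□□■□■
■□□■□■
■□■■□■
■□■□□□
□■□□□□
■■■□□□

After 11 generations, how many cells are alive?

gen 0: □■■■□■
□□□■□■
■□□■□■
■□■■□■
■□■□□□
□■□□□□
■■■□□□
gen 1: □□□■□■
□■□■□■
□■□■□□
□□■■□□
■□■■□■
□□□□□□
□□□■□□
gen 2: ■□□■□□
□□□■□□
■■□■□□
■□□□□□
□■■■■□
□□■■■□
□□□□■□
gen 3: □□□■■□
■■□■■□
■■■□□□
■□□□■■
□■□□■■
□■□□□■
□□■□■■
gen 4: ■■□□□□
■□□□■□
□□■□□□
□□■■■□
□■□□□□
□■■■□□
■□■□□■
gen 5: □□□□□□
■□□□□■
□■■□■■
□■■■□□
□■□□■□
□□□■□□
□□□■□■
gen 6: ■□□□■■
■■□□■■
□□□□■■
□□□□□■
□■□□■□
□□■■□□
□□□□■□
gen 7: □■□■□□
□■□■□□
□□□□□□
■□□□□■
□□■■■□
□□■■■□
□□□□■□
gen 8: □□□■■□
□□□□□□
■□□□□□
□□□■■■
□■■□□□
□□■□□■
□□□□■□
gen 9: □□□■■□
□□□□□□
□□□□■■
■■■■■■
■■■□□■
□■■■□□
□□□□■■
gen 10: □□□■■■
□□□■□■
□■■□□□
□□□□□□
□□□□□□
□□□■□□
□□□□□■
gen 11: ■□□■□■
■□□■□■
□□■□□□
□□□□□□
□□□□□□
□□□□□□
□□□■□■

9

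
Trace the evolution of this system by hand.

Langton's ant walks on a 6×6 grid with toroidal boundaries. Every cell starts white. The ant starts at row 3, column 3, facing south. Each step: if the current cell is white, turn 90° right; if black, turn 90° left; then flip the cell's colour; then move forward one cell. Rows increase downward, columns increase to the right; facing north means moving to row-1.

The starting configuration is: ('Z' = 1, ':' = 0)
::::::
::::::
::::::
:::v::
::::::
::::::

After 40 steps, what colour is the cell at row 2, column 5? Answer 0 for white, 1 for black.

[0] ::::::
::::::
::::::
:::v::
::::::
::::::
[1] ::::::
::::::
::::::
::<Z::
::::::
::::::
[2] ::::::
::::::
::^:::
::ZZ::
::::::
::::::
[3] ::::::
::::::
::Z>::
::ZZ::
::::::
::::::
[4] ::::::
::::::
::ZZ::
::Zv::
::::::
::::::
[5] ::::::
::::::
::ZZ::
::Z:>:
::::::
::::::
[6] ::::::
::::::
::ZZ::
::Z:Z:
::::v:
::::::
[7] ::::::
::::::
::ZZ::
::Z:Z:
:::<Z:
::::::
[8] ::::::
::::::
::ZZ::
::Z^Z:
:::ZZ:
::::::
[9] ::::::
::::::
::ZZ::
::ZZ>:
:::ZZ:
::::::
[10] ::::::
::::::
::ZZ^:
::ZZ::
:::ZZ:
::::::
[11] ::::::
::::::
::ZZZ>
::ZZ::
:::ZZ:
::::::
[12] ::::::
::::::
::ZZZZ
::ZZ:v
:::ZZ:
::::::
[13] ::::::
::::::
::ZZZZ
::ZZ<Z
:::ZZ:
::::::
[14] ::::::
::::::
::ZZ^Z
::ZZZZ
:::ZZ:
::::::
[15] ::::::
::::::
::Z<:Z
::ZZZZ
:::ZZ:
::::::
[16] ::::::
::::::
::Z::Z
::ZvZZ
:::ZZ:
::::::
[17] ::::::
::::::
::Z::Z
::Z:>Z
:::ZZ:
::::::
[18] ::::::
::::::
::Z:^Z
::Z::Z
:::ZZ:
::::::
[19] ::::::
::::::
::Z:Z>
::Z::Z
:::ZZ:
::::::
[20] ::::::
:::::^
::Z:Z:
::Z::Z
:::ZZ:
::::::
[21] ::::::
>::::Z
::Z:Z:
::Z::Z
:::ZZ:
::::::
[22] ::::::
Z::::Z
v:Z:Z:
::Z::Z
:::ZZ:
::::::
[23] ::::::
Z::::Z
Z:Z:Z<
::Z::Z
:::ZZ:
::::::
[24] ::::::
Z::::^
Z:Z:ZZ
::Z::Z
:::ZZ:
::::::
[25] ::::::
Z:::<:
Z:Z:ZZ
::Z::Z
:::ZZ:
::::::
[26] ::::^:
Z:::Z:
Z:Z:ZZ
::Z::Z
:::ZZ:
::::::
[27] ::::Z>
Z:::Z:
Z:Z:ZZ
::Z::Z
:::ZZ:
::::::
[28] ::::ZZ
Z:::Zv
Z:Z:ZZ
::Z::Z
:::ZZ:
::::::
[29] ::::ZZ
Z:::<Z
Z:Z:ZZ
::Z::Z
:::ZZ:
::::::
[30] ::::ZZ
Z::::Z
Z:Z:vZ
::Z::Z
:::ZZ:
::::::
[31] ::::ZZ
Z::::Z
Z:Z::>
::Z::Z
:::ZZ:
::::::
[32] ::::ZZ
Z::::^
Z:Z:::
::Z::Z
:::ZZ:
::::::
[33] ::::ZZ
Z:::<:
Z:Z:::
::Z::Z
:::ZZ:
::::::
[34] ::::^Z
Z:::Z:
Z:Z:::
::Z::Z
:::ZZ:
::::::
[35] :::<:Z
Z:::Z:
Z:Z:::
::Z::Z
:::ZZ:
::::::
[36] :::Z:Z
Z:::Z:
Z:Z:::
::Z::Z
:::ZZ:
:::^::
[37] :::Z:Z
Z:::Z:
Z:Z:::
::Z::Z
:::ZZ:
:::Z>:
[38] :::ZvZ
Z:::Z:
Z:Z:::
::Z::Z
:::ZZ:
:::ZZ:
[39] :::<ZZ
Z:::Z:
Z:Z:::
::Z::Z
:::ZZ:
:::ZZ:
[40] ::::ZZ
Z::vZ:
Z:Z:::
::Z::Z
:::ZZ:
:::ZZ:

0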